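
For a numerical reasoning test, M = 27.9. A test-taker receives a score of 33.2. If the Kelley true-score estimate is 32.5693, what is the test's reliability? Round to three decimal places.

T̂ = ρX + (1 − ρ)μ  ⇒  T̂ − μ = ρ(X − μ)
ρ = (T̂ − μ)/(X − μ) = (32.5693 − 27.9) / (33.2 − 27.9) = 4.6693 / 5.3 = 0.88100

0.881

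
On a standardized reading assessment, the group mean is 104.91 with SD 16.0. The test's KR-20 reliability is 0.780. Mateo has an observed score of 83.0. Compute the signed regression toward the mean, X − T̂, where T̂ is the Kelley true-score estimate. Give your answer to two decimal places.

T̂ = 0.780(83.0) + 0.220(104.91) = 64.7400 + 23.08020 = 87.8202 → 87.820
X − T̂ = 83.0 − 87.820 = -4.820 → -4.82

-4.82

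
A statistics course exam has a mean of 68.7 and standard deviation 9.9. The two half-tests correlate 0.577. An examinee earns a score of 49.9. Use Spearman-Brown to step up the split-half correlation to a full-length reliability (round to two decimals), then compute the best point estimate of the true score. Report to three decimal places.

Spearman-Brown: ρ = 2r/(1 + r) = 2(0.577)/(1 + 0.577) = 1.1540/1.577 = 0.7318 → 0.73
T̂ = 0.73(49.9) + 0.27(68.7) = 36.427 + 18.549 = 54.9760 → 54.976

54.976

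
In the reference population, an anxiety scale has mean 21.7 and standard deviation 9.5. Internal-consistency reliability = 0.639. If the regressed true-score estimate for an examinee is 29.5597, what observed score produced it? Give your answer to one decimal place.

T̂ = ρX + (1 − ρ)μ  ⇒  X = (T̂ − (1 − ρ)μ) / ρ
X = (29.5597 − 0.361 × 21.7) / 0.639 = (29.5597 − 7.8337) / 0.639 = 21.7260 / 0.639 = 34.000

34.0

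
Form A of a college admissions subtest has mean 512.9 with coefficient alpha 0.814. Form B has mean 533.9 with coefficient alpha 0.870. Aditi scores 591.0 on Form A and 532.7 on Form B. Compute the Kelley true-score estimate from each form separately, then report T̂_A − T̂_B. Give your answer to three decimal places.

43.617

T̂_A = 0.814(591.0) + 0.186(512.9) = 576.47340
T̂_B = 0.870(532.7) + 0.130(533.9) = 532.85600
T̂_A − T̂_B = 43.61740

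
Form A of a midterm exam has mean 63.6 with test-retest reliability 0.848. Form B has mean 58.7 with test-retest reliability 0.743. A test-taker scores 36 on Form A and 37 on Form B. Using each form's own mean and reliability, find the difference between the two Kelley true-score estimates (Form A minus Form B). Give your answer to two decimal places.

T̂_A = 0.848(36) + 0.152(63.6) = 40.1952
T̂_B = 0.743(37) + 0.257(58.7) = 42.5769
T̂_A − T̂_B = -2.3817

-2.38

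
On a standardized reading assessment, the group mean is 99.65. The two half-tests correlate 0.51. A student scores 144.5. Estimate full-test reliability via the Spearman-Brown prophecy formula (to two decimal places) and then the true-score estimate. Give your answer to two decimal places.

130.15

Spearman-Brown: ρ = 2r/(1 + r) = 2(0.51)/(1 + 0.51) = 1.020/1.51 = 0.6755 → 0.68
T̂ = 0.68(144.5) + 0.32(99.65) = 98.260 + 31.8880 = 130.148 → 130.15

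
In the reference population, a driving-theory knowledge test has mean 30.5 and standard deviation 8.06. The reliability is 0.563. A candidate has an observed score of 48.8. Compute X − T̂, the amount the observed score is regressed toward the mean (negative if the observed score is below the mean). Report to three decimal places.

7.997

Kelley's formula gives T̂ = 0.563·48.8 + 0.437·30.5 = 27.4744 + 13.3285 = 40.80290.
X − T̂ = 48.8 − 40.8029 = 7.9971 → 7.997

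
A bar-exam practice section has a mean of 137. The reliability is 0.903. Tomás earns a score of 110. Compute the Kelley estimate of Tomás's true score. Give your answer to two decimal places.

112.62

T̂ = 0.903(110) + 0.097(137) = 99.330 + 13.289 = 112.619 → 112.62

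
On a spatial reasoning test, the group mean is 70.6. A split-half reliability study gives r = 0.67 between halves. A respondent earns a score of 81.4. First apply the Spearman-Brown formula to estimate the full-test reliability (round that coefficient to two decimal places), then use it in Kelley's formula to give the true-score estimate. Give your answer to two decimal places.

Spearman-Brown: ρ = 2r/(1 + r) = 2(0.67)/(1 + 0.67) = 1.340/1.67 = 0.8024 → 0.80
T̂ = 0.80(81.4) + 0.20(70.6) = 65.120 + 14.120 = 79.240 → 79.24

79.24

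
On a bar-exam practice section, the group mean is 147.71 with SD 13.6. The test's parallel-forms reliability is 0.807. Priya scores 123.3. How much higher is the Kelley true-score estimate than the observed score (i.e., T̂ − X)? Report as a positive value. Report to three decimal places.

T̂ = ρX + (1 − ρ)μ
  = 0.807 × 123.3 + 0.193 × 147.71
  = 99.5031 + 28.50803
  = 128.01113
  ≈ 128.0111
T̂ − X = 128.0111 − 123.3 = 4.7111 → 4.711

4.711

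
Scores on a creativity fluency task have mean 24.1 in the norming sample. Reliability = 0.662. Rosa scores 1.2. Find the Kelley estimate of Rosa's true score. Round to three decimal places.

8.940

T̂ = ρX + (1 − ρ)μ
  = 0.662 × 1.2 + 0.338 × 24.1
  = 0.7944 + 8.1458
  = 8.9402
  ≈ 8.940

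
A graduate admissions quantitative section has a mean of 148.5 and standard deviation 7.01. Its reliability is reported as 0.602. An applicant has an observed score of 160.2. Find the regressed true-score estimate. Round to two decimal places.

Regress the observed score toward the mean by the unreliability: T̂ = 0.602·160.2 + 0.398·148.5 = 96.4404 + 59.1030 = 155.543.

155.54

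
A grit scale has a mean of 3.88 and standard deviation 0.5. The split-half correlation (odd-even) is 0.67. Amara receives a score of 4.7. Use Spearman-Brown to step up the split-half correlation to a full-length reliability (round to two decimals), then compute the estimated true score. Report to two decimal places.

Spearman-Brown: ρ = 2r/(1 + r) = 2(0.67)/(1 + 0.67) = 1.340/1.67 = 0.8024 → 0.80
T̂ = ρX + (1 − ρ)μ
  = 0.80 × 4.7 + 0.20 × 3.88
  = 3.760 + 0.7760
  = 4.536
  ≈ 4.54

4.54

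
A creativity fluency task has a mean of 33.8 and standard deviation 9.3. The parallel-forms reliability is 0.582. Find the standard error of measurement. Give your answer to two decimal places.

6.01

SEM = SD · √(1 − ρ) = 9.3 × √0.418 = 9.3 × 0.6465 = 6.013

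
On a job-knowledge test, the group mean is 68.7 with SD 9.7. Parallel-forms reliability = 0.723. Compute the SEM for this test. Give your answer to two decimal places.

SEM = SD · √(1 − ρ) = 9.7 × √0.277 = 9.7 × 0.5263 = 5.105

5.11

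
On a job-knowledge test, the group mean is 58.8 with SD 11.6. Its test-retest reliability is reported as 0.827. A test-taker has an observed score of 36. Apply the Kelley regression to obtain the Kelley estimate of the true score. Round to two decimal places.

T̂ = ρX + (1 − ρ)μ
  = 0.827 × 36 + 0.173 × 58.8
  = 29.772 + 10.1724
  = 39.944
  ≈ 39.94

39.94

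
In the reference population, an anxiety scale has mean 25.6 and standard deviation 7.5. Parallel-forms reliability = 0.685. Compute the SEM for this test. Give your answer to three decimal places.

SEM = SD · √(1 − ρ) = 7.5 × √0.315 = 7.5 × 0.5612 = 4.2094

4.209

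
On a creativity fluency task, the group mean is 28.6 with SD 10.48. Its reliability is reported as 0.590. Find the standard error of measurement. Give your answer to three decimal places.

SEM = SD · √(1 − ρ) = 10.48 × √0.410 = 10.48 × 0.6403 = 6.7105

6.710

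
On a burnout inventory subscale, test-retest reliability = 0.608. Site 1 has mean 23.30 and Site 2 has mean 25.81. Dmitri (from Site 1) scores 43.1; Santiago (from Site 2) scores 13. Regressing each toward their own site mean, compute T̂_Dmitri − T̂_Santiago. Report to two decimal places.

17.32

T̂_Dmitri = 0.608(43.1) + 0.392(23.30) = 35.3384
T̂_Santiago = 0.608(13) + 0.392(25.81) = 18.0215
Difference = 35.3384 − 18.0215 = 17.3169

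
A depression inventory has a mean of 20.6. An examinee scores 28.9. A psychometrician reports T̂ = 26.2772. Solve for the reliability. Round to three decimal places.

0.684

T̂ = ρX + (1 − ρ)μ  ⇒  T̂ − μ = ρ(X − μ)
ρ = (T̂ − μ)/(X − μ) = (26.2772 − 20.6) / (28.9 − 20.6) = 5.6772 / 8.3 = 0.68400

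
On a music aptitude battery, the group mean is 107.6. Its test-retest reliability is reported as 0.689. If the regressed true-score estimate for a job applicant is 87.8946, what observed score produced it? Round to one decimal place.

79.0

T̂ = ρX + (1 − ρ)μ  ⇒  X = (T̂ − (1 − ρ)μ) / ρ
X = (87.8946 − 0.311 × 107.6) / 0.689 = (87.8946 − 33.4636) / 0.689 = 54.4310 / 0.689 = 79.000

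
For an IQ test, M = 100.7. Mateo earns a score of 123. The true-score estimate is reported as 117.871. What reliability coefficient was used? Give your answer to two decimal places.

0.77

T̂ = ρX + (1 − ρ)μ  ⇒  T̂ − μ = ρ(X − μ)
ρ = (T̂ − μ)/(X − μ) = (117.871 − 100.7) / (123 − 100.7) = 17.171 / 22.3 = 0.7700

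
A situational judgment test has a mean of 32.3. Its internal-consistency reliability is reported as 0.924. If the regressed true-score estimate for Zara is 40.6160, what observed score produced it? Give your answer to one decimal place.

T̂ = ρX + (1 − ρ)μ  ⇒  X = (T̂ − (1 − ρ)μ) / ρ
X = (40.6160 − 0.076 × 32.3) / 0.924 = (40.6160 − 2.4548) / 0.924 = 38.1612 / 0.924 = 41.300

41.3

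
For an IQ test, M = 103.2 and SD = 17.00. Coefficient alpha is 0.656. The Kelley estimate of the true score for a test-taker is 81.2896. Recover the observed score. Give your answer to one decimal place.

69.8

T̂ = ρX + (1 − ρ)μ  ⇒  X = (T̂ − (1 − ρ)μ) / ρ
X = (81.2896 − 0.344 × 103.2) / 0.656 = (81.2896 − 35.5008) / 0.656 = 45.7888 / 0.656 = 69.800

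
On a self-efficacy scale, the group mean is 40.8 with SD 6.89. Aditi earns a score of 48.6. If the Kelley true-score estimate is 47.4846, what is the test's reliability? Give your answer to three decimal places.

0.857

T̂ = ρX + (1 − ρ)μ  ⇒  T̂ − μ = ρ(X − μ)
ρ = (T̂ − μ)/(X − μ) = (47.4846 − 40.8) / (48.6 − 40.8) = 6.6846 / 7.8 = 0.85700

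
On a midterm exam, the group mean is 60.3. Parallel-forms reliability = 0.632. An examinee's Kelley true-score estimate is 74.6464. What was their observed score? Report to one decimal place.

83.0

T̂ = ρX + (1 − ρ)μ  ⇒  X = (T̂ − (1 − ρ)μ) / ρ
X = (74.6464 − 0.368 × 60.3) / 0.632 = (74.6464 − 22.1904) / 0.632 = 52.4560 / 0.632 = 83.000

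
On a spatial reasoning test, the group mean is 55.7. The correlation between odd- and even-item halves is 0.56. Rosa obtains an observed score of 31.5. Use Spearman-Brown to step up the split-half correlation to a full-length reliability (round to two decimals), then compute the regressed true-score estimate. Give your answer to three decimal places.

38.276

Spearman-Brown: ρ = 2r/(1 + r) = 2(0.56)/(1 + 0.56) = 1.120/1.56 = 0.7179 → 0.72
T̂ = 0.72(31.5) + 0.28(55.7) = 22.680 + 15.596 = 38.2760 → 38.276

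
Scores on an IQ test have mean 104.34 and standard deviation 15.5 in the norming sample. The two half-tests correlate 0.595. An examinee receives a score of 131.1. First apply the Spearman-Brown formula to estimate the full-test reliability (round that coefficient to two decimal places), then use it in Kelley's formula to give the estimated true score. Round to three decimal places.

124.410

Spearman-Brown: ρ = 2r/(1 + r) = 2(0.595)/(1 + 0.595) = 1.1900/1.595 = 0.7461 → 0.75
T̂ = ρX + (1 − ρ)μ
  = 0.75 × 131.1 + 0.25 × 104.34
  = 98.325 + 26.0850
  = 124.4100
  ≈ 124.410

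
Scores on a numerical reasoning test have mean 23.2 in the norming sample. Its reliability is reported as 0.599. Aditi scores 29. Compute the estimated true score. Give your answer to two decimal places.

26.67

T̂ = 0.599(29) + 0.401(23.2) = 17.371 + 9.3032 = 26.674 → 26.67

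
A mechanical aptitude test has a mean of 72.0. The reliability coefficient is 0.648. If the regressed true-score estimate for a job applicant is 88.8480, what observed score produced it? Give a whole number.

98

T̂ = ρX + (1 − ρ)μ  ⇒  X = (T̂ − (1 − ρ)μ) / ρ
X = (88.8480 − 0.352 × 72.0) / 0.648 = (88.8480 − 25.3440) / 0.648 = 63.5040 / 0.648 = 98.00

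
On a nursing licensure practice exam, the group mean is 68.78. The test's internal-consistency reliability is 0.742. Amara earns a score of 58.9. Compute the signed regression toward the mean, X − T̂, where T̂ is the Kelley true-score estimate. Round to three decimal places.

-2.549

T̂ = ρX + (1 − ρ)μ
  = 0.742 × 58.9 + 0.258 × 68.78
  = 43.7038 + 17.74524
  = 61.44904
  ≈ 61.4490
X − T̂ = 58.9 − 61.4490 = -2.5490 → -2.549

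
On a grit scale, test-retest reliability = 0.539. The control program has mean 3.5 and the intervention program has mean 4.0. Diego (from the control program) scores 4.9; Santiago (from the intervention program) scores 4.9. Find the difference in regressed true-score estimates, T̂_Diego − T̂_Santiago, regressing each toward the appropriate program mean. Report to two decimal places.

-0.23

T̂_Diego = 0.539(4.9) + 0.461(3.5) = 4.2546
T̂_Santiago = 0.539(4.9) + 0.461(4.0) = 4.4851
Difference = 4.2546 − 4.4851 = -0.2305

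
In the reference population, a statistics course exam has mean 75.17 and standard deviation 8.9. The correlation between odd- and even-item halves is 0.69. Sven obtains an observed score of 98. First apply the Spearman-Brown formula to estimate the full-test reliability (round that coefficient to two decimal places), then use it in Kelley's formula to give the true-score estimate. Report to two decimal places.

Spearman-Brown: ρ = 2r/(1 + r) = 2(0.69)/(1 + 0.69) = 1.380/1.69 = 0.8166 → 0.82
Regress the observed score toward the mean by the unreliability: T̂ = 0.82·98 + 0.18·75.17 = 80.36 + 13.5306 = 93.891.

93.89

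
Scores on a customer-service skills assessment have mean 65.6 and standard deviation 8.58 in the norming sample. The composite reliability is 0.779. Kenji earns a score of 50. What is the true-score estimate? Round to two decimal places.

53.45

Regress the observed score toward the mean by the unreliability: T̂ = 0.779·50 + 0.221·65.6 = 38.950 + 14.4976 = 53.448.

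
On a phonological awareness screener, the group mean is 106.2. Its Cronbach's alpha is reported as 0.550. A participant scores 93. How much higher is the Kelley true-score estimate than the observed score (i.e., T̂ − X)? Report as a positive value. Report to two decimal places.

T̂ = 0.550(93) + 0.450(106.2) = 51.150 + 47.7900 = 98.9400 → 98.940
T̂ − X = 98.940 − 93 = 5.940 → 5.94

5.94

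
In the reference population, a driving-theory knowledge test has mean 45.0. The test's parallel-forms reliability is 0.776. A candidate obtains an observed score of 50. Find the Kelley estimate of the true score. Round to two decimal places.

T̂ = ρX + (1 − ρ)μ
  = 0.776 × 50 + 0.224 × 45.0
  = 38.800 + 10.0800
  = 48.880
  ≈ 48.88

48.88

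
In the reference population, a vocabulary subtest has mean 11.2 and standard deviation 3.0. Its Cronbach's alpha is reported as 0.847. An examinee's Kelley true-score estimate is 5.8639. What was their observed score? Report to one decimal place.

4.9

T̂ = ρX + (1 − ρ)μ  ⇒  X = (T̂ − (1 − ρ)μ) / ρ
X = (5.8639 − 0.153 × 11.2) / 0.847 = (5.8639 − 1.7136) / 0.847 = 4.1503 / 0.847 = 4.900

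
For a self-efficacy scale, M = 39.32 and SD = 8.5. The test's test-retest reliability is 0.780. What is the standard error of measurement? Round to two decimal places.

3.99

SEM = SD · √(1 − ρ) = 8.5 × √0.220 = 8.5 × 0.4690 = 3.987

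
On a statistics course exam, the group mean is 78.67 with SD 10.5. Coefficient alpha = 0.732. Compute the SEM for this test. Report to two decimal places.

SEM = SD · √(1 − ρ) = 10.5 × √0.268 = 10.5 × 0.5177 = 5.436

5.44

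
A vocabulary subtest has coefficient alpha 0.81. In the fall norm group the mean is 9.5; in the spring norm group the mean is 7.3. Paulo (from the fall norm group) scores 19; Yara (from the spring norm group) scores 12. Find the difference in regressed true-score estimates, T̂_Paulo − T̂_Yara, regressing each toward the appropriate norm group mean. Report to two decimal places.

6.09

T̂_Paulo = 0.81(19) + 0.19(9.5) = 17.1950
T̂_Yara = 0.81(12) + 0.19(7.3) = 11.1070
Difference = 17.1950 − 11.1070 = 6.0880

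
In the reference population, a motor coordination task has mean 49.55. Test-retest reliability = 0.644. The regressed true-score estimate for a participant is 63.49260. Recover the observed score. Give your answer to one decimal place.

71.2

T̂ = ρX + (1 − ρ)μ  ⇒  X = (T̂ − (1 − ρ)μ) / ρ
X = (63.49260 − 0.356 × 49.55) / 0.644 = (63.49260 − 17.63980) / 0.644 = 45.85280 / 0.644 = 71.200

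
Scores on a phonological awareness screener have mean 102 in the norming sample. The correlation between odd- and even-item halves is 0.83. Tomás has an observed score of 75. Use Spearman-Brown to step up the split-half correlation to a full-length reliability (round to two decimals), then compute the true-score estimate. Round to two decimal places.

Spearman-Brown: ρ = 2r/(1 + r) = 2(0.83)/(1 + 0.83) = 1.660/1.83 = 0.9071 → 0.91
Kelley's formula gives T̂ = 0.91·75 + 0.09·102 = 68.25 + 9.18 = 77.430.

77.43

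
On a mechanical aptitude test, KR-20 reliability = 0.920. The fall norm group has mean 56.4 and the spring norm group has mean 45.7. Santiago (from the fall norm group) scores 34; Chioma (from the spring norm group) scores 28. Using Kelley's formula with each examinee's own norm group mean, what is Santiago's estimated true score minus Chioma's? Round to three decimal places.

T̂_Santiago = 0.920(34) + 0.080(56.4) = 35.79200
T̂_Chioma = 0.920(28) + 0.080(45.7) = 29.41600
Difference = 35.79200 − 29.41600 = 6.37600

6.376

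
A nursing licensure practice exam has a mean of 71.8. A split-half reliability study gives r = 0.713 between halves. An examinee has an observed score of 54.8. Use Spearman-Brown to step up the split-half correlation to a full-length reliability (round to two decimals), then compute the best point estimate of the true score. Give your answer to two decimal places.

57.69

Spearman-Brown: ρ = 2r/(1 + r) = 2(0.713)/(1 + 0.713) = 1.4260/1.713 = 0.8325 → 0.83
T̂ = 0.83(54.8) + 0.17(71.8) = 45.484 + 12.206 = 57.690 → 57.69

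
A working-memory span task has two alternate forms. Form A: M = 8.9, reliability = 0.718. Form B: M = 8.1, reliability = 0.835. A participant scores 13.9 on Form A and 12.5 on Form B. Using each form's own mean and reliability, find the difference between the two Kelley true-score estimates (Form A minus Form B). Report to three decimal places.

0.716

T̂_A = 0.718(13.9) + 0.282(8.9) = 12.49000
T̂_B = 0.835(12.5) + 0.165(8.1) = 11.77400
T̂_A − T̂_B = 0.71600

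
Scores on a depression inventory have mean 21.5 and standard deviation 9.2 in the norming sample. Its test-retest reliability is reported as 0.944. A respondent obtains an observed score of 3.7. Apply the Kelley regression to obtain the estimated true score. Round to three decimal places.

4.697

T̂ = 0.944(3.7) + 0.056(21.5) = 3.4928 + 1.2040 = 4.6968 → 4.697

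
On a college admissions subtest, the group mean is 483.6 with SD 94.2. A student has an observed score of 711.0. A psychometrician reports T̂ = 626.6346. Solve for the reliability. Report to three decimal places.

0.629

T̂ = ρX + (1 − ρ)μ  ⇒  T̂ − μ = ρ(X − μ)
ρ = (T̂ − μ)/(X − μ) = (626.6346 − 483.6) / (711.0 − 483.6) = 143.0346 / 227.4 = 0.62900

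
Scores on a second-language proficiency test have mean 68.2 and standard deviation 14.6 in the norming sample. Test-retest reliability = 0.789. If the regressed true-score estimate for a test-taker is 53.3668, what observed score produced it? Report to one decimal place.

49.4

T̂ = ρX + (1 − ρ)μ  ⇒  X = (T̂ − (1 − ρ)μ) / ρ
X = (53.3668 − 0.211 × 68.2) / 0.789 = (53.3668 − 14.3902) / 0.789 = 38.9766 / 0.789 = 49.400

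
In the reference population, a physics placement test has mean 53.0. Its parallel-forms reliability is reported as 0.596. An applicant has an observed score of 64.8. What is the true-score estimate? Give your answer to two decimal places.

T̂ = ρX + (1 − ρ)μ
  = 0.596 × 64.8 + 0.404 × 53.0
  = 38.6208 + 21.4120
  = 60.033
  ≈ 60.03

60.03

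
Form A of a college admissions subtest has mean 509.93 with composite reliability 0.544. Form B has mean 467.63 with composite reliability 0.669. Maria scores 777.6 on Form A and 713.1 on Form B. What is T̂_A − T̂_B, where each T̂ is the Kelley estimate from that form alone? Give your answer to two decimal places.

23.69

T̂_A = 0.544(777.6) + 0.456(509.93) = 655.5425
T̂_B = 0.669(713.1) + 0.331(467.63) = 631.8494
T̂_A − T̂_B = 23.6931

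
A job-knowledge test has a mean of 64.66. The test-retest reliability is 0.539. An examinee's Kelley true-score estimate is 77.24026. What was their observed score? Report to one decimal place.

T̂ = ρX + (1 − ρ)μ  ⇒  X = (T̂ − (1 − ρ)μ) / ρ
X = (77.24026 − 0.461 × 64.66) / 0.539 = (77.24026 − 29.80826) / 0.539 = 47.43200 / 0.539 = 88.000

88.0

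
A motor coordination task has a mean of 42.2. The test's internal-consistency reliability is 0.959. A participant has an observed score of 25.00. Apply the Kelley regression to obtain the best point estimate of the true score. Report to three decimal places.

T̂ = ρX + (1 − ρ)μ
  = 0.959 × 25.00 + 0.041 × 42.2
  = 23.97500 + 1.7302
  = 25.7052
  ≈ 25.705

25.705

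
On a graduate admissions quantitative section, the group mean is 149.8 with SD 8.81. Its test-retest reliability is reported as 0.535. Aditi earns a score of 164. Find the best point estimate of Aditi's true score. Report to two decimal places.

157.40

Regress the observed score toward the mean by the unreliability: T̂ = 0.535·164 + 0.465·149.8 = 87.740 + 69.6570 = 157.397.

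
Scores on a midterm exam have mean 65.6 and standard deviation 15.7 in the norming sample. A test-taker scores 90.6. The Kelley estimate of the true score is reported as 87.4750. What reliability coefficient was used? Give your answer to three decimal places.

T̂ = ρX + (1 − ρ)μ  ⇒  T̂ − μ = ρ(X − μ)
ρ = (T̂ − μ)/(X − μ) = (87.4750 − 65.6) / (90.6 − 65.6) = 21.8750 / 25.0 = 0.87500

0.875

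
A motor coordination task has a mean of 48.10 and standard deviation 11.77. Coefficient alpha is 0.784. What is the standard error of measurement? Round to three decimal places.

5.470

SEM = SD · √(1 − ρ) = 11.77 × √0.216 = 11.77 × 0.4648 = 5.4702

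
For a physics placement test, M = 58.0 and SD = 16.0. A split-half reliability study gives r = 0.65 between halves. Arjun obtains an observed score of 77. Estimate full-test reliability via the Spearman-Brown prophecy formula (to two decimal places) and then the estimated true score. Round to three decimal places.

73.010

Spearman-Brown: ρ = 2r/(1 + r) = 2(0.65)/(1 + 0.65) = 1.300/1.65 = 0.7879 → 0.79
T̂ = ρX + (1 − ρ)μ
  = 0.79 × 77 + 0.21 × 58.0
  = 60.83 + 12.180
  = 73.0100
  ≈ 73.010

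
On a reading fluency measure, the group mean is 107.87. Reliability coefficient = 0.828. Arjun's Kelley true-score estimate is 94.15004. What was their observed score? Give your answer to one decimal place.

T̂ = ρX + (1 − ρ)μ  ⇒  X = (T̂ − (1 − ρ)μ) / ρ
X = (94.15004 − 0.172 × 107.87) / 0.828 = (94.15004 − 18.55364) / 0.828 = 75.59640 / 0.828 = 91.300

91.3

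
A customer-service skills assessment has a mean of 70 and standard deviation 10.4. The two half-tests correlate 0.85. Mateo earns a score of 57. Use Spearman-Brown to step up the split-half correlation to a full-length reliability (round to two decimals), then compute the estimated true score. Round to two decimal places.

Spearman-Brown: ρ = 2r/(1 + r) = 2(0.85)/(1 + 0.85) = 1.700/1.85 = 0.9189 → 0.92
T̂ = ρX + (1 − ρ)μ
  = 0.92 × 57 + 0.08 × 70
  = 52.44 + 5.60
  = 58.040
  ≈ 58.04

58.04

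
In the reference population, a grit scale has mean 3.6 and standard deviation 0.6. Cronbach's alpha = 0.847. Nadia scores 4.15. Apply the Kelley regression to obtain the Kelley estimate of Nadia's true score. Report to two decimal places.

4.07

T̂ = 0.847(4.15) + 0.153(3.6) = 3.51505 + 0.5508 = 4.066 → 4.07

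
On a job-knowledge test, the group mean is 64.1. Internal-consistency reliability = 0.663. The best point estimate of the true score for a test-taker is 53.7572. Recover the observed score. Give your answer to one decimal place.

T̂ = ρX + (1 − ρ)μ  ⇒  X = (T̂ − (1 − ρ)μ) / ρ
X = (53.7572 − 0.337 × 64.1) / 0.663 = (53.7572 − 21.6017) / 0.663 = 32.1555 / 0.663 = 48.500

48.5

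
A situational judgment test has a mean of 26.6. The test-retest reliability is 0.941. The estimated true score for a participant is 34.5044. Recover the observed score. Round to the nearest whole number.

35

T̂ = ρX + (1 − ρ)μ  ⇒  X = (T̂ − (1 − ρ)μ) / ρ
X = (34.5044 − 0.059 × 26.6) / 0.941 = (34.5044 − 1.5694) / 0.941 = 32.9350 / 0.941 = 35.00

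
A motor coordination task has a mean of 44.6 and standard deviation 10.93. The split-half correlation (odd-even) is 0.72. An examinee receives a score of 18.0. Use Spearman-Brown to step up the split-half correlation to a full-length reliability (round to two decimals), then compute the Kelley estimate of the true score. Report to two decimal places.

Spearman-Brown: ρ = 2r/(1 + r) = 2(0.72)/(1 + 0.72) = 1.440/1.72 = 0.8372 → 0.84
T̂ = 0.84(18.0) + 0.16(44.6) = 15.120 + 7.136 = 22.256 → 22.26

22.26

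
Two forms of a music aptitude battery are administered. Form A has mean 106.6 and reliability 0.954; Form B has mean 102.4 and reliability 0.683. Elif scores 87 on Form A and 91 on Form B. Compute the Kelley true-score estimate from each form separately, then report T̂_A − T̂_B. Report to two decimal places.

T̂_A = 0.954(87) + 0.046(106.6) = 87.9016
T̂_B = 0.683(91) + 0.317(102.4) = 94.6138
T̂_A − T̂_B = -6.7122

-6.71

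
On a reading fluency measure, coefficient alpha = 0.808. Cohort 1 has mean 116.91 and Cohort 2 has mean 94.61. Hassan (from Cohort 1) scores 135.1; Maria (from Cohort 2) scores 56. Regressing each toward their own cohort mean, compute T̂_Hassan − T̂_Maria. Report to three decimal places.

68.194

T̂_Hassan = 0.808(135.1) + 0.192(116.91) = 131.60752
T̂_Maria = 0.808(56) + 0.192(94.61) = 63.41312
Difference = 131.60752 − 63.41312 = 68.19440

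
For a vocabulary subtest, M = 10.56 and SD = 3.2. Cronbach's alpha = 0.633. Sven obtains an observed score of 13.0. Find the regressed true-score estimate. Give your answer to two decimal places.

Kelley's formula gives T̂ = 0.633·13.0 + 0.367·10.56 = 8.2290 + 3.87552 = 12.105.

12.10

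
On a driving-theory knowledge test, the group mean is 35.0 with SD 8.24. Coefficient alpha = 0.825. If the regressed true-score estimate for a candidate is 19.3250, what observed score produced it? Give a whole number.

T̂ = ρX + (1 − ρ)μ  ⇒  X = (T̂ − (1 − ρ)μ) / ρ
X = (19.3250 − 0.175 × 35.0) / 0.825 = (19.3250 − 6.1250) / 0.825 = 13.2000 / 0.825 = 16.00

16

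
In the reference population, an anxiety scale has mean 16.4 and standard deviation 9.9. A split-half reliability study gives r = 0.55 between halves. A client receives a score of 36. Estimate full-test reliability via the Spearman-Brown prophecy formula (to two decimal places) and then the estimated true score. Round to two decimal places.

30.32

Spearman-Brown: ρ = 2r/(1 + r) = 2(0.55)/(1 + 0.55) = 1.100/1.55 = 0.7097 → 0.71
T̂ = 0.71(36) + 0.29(16.4) = 25.56 + 4.756 = 30.316 → 30.32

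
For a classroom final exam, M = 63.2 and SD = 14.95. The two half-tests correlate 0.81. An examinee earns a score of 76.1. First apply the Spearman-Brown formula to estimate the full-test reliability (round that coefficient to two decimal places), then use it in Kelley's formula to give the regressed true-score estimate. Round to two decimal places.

Spearman-Brown: ρ = 2r/(1 + r) = 2(0.81)/(1 + 0.81) = 1.620/1.81 = 0.8950 → 0.90
T̂ = 0.90(76.1) + 0.10(63.2) = 68.490 + 6.320 = 74.810 → 74.81

74.81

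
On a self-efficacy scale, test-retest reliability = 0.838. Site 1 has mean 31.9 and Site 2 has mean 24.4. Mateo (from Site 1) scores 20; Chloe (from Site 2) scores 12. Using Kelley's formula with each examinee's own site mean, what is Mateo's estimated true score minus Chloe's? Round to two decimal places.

7.92

T̂_Mateo = 0.838(20) + 0.162(31.9) = 21.9278
T̂_Chloe = 0.838(12) + 0.162(24.4) = 14.0088
Difference = 21.9278 − 14.0088 = 7.9190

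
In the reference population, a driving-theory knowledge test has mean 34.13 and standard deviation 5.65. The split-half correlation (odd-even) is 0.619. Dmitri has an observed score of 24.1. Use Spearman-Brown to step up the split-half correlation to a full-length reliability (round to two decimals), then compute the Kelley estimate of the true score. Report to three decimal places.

26.507

Spearman-Brown: ρ = 2r/(1 + r) = 2(0.619)/(1 + 0.619) = 1.2380/1.619 = 0.7647 → 0.76
Regress the observed score toward the mean by the unreliability: T̂ = 0.76·24.1 + 0.24·34.13 = 18.316 + 8.1912 = 26.5072.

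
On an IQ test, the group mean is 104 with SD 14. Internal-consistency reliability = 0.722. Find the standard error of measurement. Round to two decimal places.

7.38

SEM = SD · √(1 − ρ) = 14 × √0.278 = 14 × 0.5273 = 7.382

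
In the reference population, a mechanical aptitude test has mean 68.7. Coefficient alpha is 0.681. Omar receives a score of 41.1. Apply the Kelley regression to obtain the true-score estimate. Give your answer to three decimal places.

49.904

T̂ = ρX + (1 − ρ)μ
  = 0.681 × 41.1 + 0.319 × 68.7
  = 27.9891 + 21.9153
  = 49.9044
  ≈ 49.904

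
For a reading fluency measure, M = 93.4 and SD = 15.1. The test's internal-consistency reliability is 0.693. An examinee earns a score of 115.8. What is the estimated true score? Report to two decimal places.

Weight the observed score by reliability and the mean by (1 − reliability): T̂ = 0.693·115.8 + 0.307·93.4 = 80.2494 + 28.6738 = 108.923.

108.92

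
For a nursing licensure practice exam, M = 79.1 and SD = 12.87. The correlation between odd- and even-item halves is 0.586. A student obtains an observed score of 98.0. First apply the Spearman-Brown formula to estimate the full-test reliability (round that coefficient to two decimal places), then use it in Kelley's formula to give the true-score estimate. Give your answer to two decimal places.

Spearman-Brown: ρ = 2r/(1 + r) = 2(0.586)/(1 + 0.586) = 1.1720/1.586 = 0.7390 → 0.74
T̂ = ρX + (1 − ρ)μ
  = 0.74 × 98.0 + 0.26 × 79.1
  = 72.520 + 20.566
  = 93.086
  ≈ 93.09

93.09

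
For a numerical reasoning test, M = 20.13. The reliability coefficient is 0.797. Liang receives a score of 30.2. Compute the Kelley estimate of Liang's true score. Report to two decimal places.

T̂ = ρX + (1 − ρ)μ
  = 0.797 × 30.2 + 0.203 × 20.13
  = 24.0694 + 4.08639
  = 28.156
  ≈ 28.16

28.16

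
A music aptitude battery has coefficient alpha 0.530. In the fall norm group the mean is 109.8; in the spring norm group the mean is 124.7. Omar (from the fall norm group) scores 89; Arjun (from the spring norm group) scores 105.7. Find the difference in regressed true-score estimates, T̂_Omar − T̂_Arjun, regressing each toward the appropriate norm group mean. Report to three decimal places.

T̂_Omar = 0.530(89) + 0.470(109.8) = 98.77600
T̂_Arjun = 0.530(105.7) + 0.470(124.7) = 114.63000
Difference = 98.77600 − 114.63000 = -15.85400

-15.854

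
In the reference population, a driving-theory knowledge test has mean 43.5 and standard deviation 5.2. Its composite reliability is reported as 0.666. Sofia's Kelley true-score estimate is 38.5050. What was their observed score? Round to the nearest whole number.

T̂ = ρX + (1 − ρ)μ  ⇒  X = (T̂ − (1 − ρ)μ) / ρ
X = (38.5050 − 0.334 × 43.5) / 0.666 = (38.5050 − 14.5290) / 0.666 = 23.9760 / 0.666 = 36.00

36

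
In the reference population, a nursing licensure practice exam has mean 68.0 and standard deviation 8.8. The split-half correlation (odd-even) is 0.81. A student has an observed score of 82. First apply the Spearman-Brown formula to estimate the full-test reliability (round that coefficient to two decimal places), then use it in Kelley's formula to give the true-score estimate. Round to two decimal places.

Spearman-Brown: ρ = 2r/(1 + r) = 2(0.81)/(1 + 0.81) = 1.620/1.81 = 0.8950 → 0.90
T̂ = 0.90(82) + 0.10(68.0) = 73.80 + 6.800 = 80.600 → 80.60

80.60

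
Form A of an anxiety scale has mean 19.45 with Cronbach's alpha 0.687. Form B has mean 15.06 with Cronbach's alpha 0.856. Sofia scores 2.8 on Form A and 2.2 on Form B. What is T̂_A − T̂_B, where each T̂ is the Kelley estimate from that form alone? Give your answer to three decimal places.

3.960

T̂_A = 0.687(2.8) + 0.313(19.45) = 8.01145
T̂_B = 0.856(2.2) + 0.144(15.06) = 4.05184
T̂_A − T̂_B = 3.95961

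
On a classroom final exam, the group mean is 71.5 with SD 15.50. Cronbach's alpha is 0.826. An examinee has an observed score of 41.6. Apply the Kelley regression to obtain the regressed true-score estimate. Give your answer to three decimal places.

46.803

T̂ = ρX + (1 − ρ)μ
  = 0.826 × 41.6 + 0.174 × 71.5
  = 34.3616 + 12.4410
  = 46.8026
  ≈ 46.803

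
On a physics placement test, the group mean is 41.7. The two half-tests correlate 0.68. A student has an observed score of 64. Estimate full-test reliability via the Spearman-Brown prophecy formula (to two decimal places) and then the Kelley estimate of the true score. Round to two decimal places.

59.76

Spearman-Brown: ρ = 2r/(1 + r) = 2(0.68)/(1 + 0.68) = 1.360/1.68 = 0.8095 → 0.81
T̂ = ρX + (1 − ρ)μ
  = 0.81 × 64 + 0.19 × 41.7
  = 51.84 + 7.923
  = 59.763
  ≈ 59.76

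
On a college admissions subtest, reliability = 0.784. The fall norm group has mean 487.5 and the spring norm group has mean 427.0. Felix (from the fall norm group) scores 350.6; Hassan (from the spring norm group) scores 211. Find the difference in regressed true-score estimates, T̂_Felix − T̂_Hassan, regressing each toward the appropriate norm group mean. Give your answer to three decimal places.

122.514

T̂_Felix = 0.784(350.6) + 0.216(487.5) = 380.17040
T̂_Hassan = 0.784(211) + 0.216(427.0) = 257.65600
Difference = 380.17040 − 257.65600 = 122.51440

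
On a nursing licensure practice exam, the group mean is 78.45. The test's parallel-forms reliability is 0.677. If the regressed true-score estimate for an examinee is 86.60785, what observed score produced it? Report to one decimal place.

90.5

T̂ = ρX + (1 − ρ)μ  ⇒  X = (T̂ − (1 − ρ)μ) / ρ
X = (86.60785 − 0.323 × 78.45) / 0.677 = (86.60785 − 25.33935) / 0.677 = 61.26850 / 0.677 = 90.500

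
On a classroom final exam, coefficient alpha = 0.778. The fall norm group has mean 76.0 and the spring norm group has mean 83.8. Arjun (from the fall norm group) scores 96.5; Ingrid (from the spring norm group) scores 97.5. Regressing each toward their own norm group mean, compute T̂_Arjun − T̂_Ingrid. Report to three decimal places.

-2.510

T̂_Arjun = 0.778(96.5) + 0.222(76.0) = 91.94900
T̂_Ingrid = 0.778(97.5) + 0.222(83.8) = 94.45860
Difference = 91.94900 − 94.45860 = -2.50960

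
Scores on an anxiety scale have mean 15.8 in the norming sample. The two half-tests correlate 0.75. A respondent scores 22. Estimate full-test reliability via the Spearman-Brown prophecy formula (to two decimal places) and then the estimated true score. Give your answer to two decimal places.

21.13

Spearman-Brown: ρ = 2r/(1 + r) = 2(0.75)/(1 + 0.75) = 1.500/1.75 = 0.8571 → 0.86
T̂ = ρX + (1 − ρ)μ
  = 0.86 × 22 + 0.14 × 15.8
  = 18.92 + 2.212
  = 21.132
  ≈ 21.13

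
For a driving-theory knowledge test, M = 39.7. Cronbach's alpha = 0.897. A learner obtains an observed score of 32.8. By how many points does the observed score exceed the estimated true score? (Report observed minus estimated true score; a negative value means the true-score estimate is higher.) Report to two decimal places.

-0.71

T̂ = ρX + (1 − ρ)μ
  = 0.897 × 32.8 + 0.103 × 39.7
  = 29.4216 + 4.0891
  = 33.5107
  ≈ 33.511
X − T̂ = 32.8 − 33.511 = -0.711 → -0.71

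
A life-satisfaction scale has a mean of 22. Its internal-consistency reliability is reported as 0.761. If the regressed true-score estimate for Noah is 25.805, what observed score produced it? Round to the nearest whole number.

T̂ = ρX + (1 − ρ)μ  ⇒  X = (T̂ − (1 − ρ)μ) / ρ
X = (25.805 − 0.239 × 22) / 0.761 = (25.805 − 5.258) / 0.761 = 20.547 / 0.761 = 27.00

27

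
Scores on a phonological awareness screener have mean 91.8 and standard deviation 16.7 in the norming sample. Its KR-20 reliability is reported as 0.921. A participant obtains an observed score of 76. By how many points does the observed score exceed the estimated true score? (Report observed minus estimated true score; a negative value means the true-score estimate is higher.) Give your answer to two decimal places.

-1.25

T̂ = ρX + (1 − ρ)μ
  = 0.921 × 76 + 0.079 × 91.8
  = 69.996 + 7.2522
  = 77.2482
  ≈ 77.248
X − T̂ = 76 − 77.248 = -1.248 → -1.25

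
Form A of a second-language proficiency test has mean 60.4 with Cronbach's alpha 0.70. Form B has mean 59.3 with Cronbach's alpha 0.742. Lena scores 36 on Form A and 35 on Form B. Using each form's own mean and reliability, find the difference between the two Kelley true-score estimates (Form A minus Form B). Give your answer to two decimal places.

2.05

T̂_A = 0.70(36) + 0.30(60.4) = 43.3200
T̂_B = 0.742(35) + 0.258(59.3) = 41.2694
T̂_A − T̂_B = 2.0506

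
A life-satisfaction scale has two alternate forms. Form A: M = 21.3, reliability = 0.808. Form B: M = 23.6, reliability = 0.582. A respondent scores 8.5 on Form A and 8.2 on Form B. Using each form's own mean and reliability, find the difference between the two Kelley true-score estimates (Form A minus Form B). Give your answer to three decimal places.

-3.680

T̂_A = 0.808(8.5) + 0.192(21.3) = 10.95760
T̂_B = 0.582(8.2) + 0.418(23.6) = 14.63720
T̂_A − T̂_B = -3.67960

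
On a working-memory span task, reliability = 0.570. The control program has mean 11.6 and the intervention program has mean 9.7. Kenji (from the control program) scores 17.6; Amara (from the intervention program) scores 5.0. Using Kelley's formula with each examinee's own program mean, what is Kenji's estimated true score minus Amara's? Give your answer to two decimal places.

8.00

T̂_Kenji = 0.570(17.6) + 0.430(11.6) = 15.0200
T̂_Amara = 0.570(5.0) + 0.430(9.7) = 7.0210
Difference = 15.0200 − 7.0210 = 7.9990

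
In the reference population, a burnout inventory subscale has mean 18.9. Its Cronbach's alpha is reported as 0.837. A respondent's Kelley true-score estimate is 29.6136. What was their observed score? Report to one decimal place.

T̂ = ρX + (1 − ρ)μ  ⇒  X = (T̂ − (1 − ρ)μ) / ρ
X = (29.6136 − 0.163 × 18.9) / 0.837 = (29.6136 − 3.0807) / 0.837 = 26.5329 / 0.837 = 31.700

31.7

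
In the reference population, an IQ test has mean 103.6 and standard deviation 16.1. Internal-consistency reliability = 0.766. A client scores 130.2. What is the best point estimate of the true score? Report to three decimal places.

123.976

T̂ = ρX + (1 − ρ)μ
  = 0.766 × 130.2 + 0.234 × 103.6
  = 99.7332 + 24.2424
  = 123.9756
  ≈ 123.976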